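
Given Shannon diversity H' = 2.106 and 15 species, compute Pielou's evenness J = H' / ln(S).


ln(15) = 2.70805
J = H' / ln(S) = 2.106 / 2.70805 = 0.777681 ≈ 0.7777

0.7777


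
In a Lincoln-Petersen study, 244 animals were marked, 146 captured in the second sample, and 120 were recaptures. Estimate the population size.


N = M * C / R = 244 * 146 / 120 = 35624 / 120 = 296.87 ≈ 297

297 individuals


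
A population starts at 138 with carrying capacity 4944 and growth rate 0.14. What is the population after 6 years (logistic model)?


(K - N0)/N0 = (4944 - 138)/138 = 4806/138 = 34.8261
r*t = 0.14 * 6 = 0.84; exp(-0.84) = 0.431711
34.8261 * 0.431711 = 15.0348
1 + 15.0348 = 16.0348
N = 4944 / 16.0348 = 308.329 ≈ 308

308


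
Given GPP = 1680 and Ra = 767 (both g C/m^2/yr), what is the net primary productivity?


NPP = GPP - Ra = 1680 - 767 = 913 g C/m^2/yr

913 g C/m^2/yr


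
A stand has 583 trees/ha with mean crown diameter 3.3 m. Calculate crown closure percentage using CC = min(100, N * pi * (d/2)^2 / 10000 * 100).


(d/2)^2 = (3.3/2)^2 = 1.65^2 = 2.7225
Crown area = 3.141593 * 2.7225 = 8.55299 m^2
N * area / 10000 * 100 = 583 * 8.55299 / 10000 * 100 = 49.8639
CC = min(100, 49.8639) = 49.8639 ≈ 49.9%

49.9%


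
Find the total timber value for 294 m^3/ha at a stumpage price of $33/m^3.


Value = 294 * 33 = $9702/ha

$9702/ha


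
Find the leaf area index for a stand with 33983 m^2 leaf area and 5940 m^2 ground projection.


LAI = 33983 / 5940 = 5.7210 ≈ 5.72

5.72


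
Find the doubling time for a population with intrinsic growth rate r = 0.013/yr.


td = ln(2) / 0.013 = 0.693147 / 0.013 = 53.3190 ≈ 53.3 years

53.3 years


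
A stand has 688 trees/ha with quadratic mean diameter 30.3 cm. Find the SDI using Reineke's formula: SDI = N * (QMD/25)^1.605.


QMD/25 = 30.3/25 = 1.212
(1.212)^1.605 = exp(1.605 * ln(1.212)) = exp(1.605 * 0.192272) = exp(0.308597) = 1.36151
SDI = 688 * 1.36151 = 936.719 ≈ 937

937


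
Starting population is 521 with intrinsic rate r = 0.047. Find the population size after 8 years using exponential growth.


r*t = 0.047 * 8 = 0.376
exp(0.376) = 1.45645
N = 521 * 1.45645 = 758.810 ≈ 759

759


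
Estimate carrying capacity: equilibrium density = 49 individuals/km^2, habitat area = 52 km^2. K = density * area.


K = 49 * 52 = 2548 individuals

2548 individuals


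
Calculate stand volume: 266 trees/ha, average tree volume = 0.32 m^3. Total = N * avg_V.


V_stand = 266 * 0.32 = 85.12 ≈ 85.1 m^3/ha

85.1 m^3/ha


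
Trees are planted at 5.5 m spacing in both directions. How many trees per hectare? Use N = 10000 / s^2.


N = 10000 / 5.5^2 = 10000 / 30.25 = 330.579 ≈ 331 trees/ha

331 trees/ha


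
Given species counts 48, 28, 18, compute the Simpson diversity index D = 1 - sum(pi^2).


Total N = 48 + 28 + 18 = 94
Per-species terms:
  p = 48/94 = 0.510638; p^2 = 0.510638^2 = 0.260751
  p = 28/94 = 0.297872; p^2 = 0.297872^2 = 0.088728
  p = 18/94 = 0.191489; p^2 = 0.191489^2 = 0.036668
sum(p^2) = 0.260751 + 0.088728 + 0.036668 = 0.386147
D = 1 - 0.386147 = 0.613853 ≈ 0.6139

0.6139


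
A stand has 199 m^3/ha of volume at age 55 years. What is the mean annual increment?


MAI = 199 / 55 = 3.6182 ≈ 3.62 m^3/ha/yr

3.62 m^3/ha/yr


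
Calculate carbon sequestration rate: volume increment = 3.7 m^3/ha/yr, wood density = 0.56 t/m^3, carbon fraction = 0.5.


C = 3.7 * 0.56 * 0.5 = 1.036 ≈ 1.04 t C/ha/yr

1.04 t C/ha/yr


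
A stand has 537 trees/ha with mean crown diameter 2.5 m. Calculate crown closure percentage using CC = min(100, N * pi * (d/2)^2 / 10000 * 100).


(d/2)^2 = (2.5/2)^2 = 1.25^2 = 1.5625
Crown area = 3.141593 * 1.5625 = 4.90874 m^2
N * area / 10000 * 100 = 537 * 4.90874 / 10000 * 100 = 26.3599
CC = min(100, 26.3599) = 26.3599 ≈ 26.4%

26.4%


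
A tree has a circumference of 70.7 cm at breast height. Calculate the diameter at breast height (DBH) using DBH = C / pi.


DBH = C / pi = 70.7 / 3.141593 = 22.5045 ≈ 22.50 cm

22.50 cm


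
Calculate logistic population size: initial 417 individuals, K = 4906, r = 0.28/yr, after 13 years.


(K - N0)/N0 = (4906 - 417)/417 = 4489/417 = 10.7650
r*t = 0.28 * 13 = 3.64; exp(-3.64) = 0.0262523
10.7650 * 0.0262523 = 0.282606
1 + 0.282606 = 1.28261
N = 4906 / 1.28261 = 3825.01 ≈ 3825

3825


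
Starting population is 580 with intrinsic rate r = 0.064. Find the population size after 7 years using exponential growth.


r*t = 0.064 * 7 = 0.448
exp(0.448) = 1.56518
N = 580 * 1.56518 = 907.804 ≈ 908

908


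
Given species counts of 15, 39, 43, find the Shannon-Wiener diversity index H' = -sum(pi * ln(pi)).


Total N = 15 + 39 + 43 = 97
Per-species terms:
  p = 15/97 = 0.154639; ln(p) = -1.866662; p*ln(p) = 0.154639 * (-1.866662) = -0.288659
  p = 39/97 = 0.402062; ln(p) = -0.911149; p*ln(p) = 0.402062 * (-0.911149) = -0.366338
  p = 43/97 = 0.443299; ln(p) = -0.813511; p*ln(p) = 0.443299 * (-0.813511) = -0.360629
sum(p*ln(p)) = (-0.288659) + (-0.366338) + (-0.360629) = -1.015626
H' = -(-1.015626) = 1.015626 ≈ 1.0156

1.0156


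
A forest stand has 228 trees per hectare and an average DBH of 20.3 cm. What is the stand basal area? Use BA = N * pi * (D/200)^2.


(D/200)^2 = (20.3/200)^2 = 0.1015^2 = 0.01030225
Individual BA = 3.141593 * 0.01030225 = 0.0323655 m^2
Stand BA = 228 * 0.0323655 = 7.37933 ≈ 7.38 m^2/ha

7.38 m^2/ha


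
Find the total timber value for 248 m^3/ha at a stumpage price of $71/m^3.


Value = 248 * 71 = $17608/ha

$17608/ha


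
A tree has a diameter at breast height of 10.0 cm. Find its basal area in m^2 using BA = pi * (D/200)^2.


D/200 = 10.0/200 = 0.05 m
(D/200)^2 = 0.05^2 = 0.0025
BA = 3.141593 * 0.0025 = 0.00785398 ≈ 0.0079 m^2

0.0079 m^2


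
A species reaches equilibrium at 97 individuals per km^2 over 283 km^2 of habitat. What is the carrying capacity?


K = 97 * 283 = 27451 individuals

27451 individuals


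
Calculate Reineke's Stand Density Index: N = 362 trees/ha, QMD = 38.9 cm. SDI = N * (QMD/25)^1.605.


QMD/25 = 38.9/25 = 1.556
(1.556)^1.605 = exp(1.605 * ln(1.556)) = exp(1.605 * 0.442118) = exp(0.709599) = 2.03318
SDI = 362 * 2.03318 = 736.011 ≈ 736

736


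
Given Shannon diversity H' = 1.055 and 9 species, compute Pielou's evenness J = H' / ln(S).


ln(9) = 2.19722
J = H' / ln(S) = 1.055 / 2.19722 = 0.480152 ≈ 0.4802

0.4802


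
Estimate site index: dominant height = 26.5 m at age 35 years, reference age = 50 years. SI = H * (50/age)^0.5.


50/35 = 1.42857
(1.42857)^0.5 = 1.19523
SI = 26.5 * 1.19523 = 31.6736 ≈ 31.7 m

31.7 m


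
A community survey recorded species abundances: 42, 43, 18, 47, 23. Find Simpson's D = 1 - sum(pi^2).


Total N = 42 + 43 + 18 + 47 + 23 = 173
Per-species terms:
  p = 42/173 = 0.242775; p^2 = 0.242775^2 = 0.058940
  p = 43/173 = 0.248555; p^2 = 0.248555^2 = 0.061780
  p = 18/173 = 0.104046; p^2 = 0.104046^2 = 0.010826
  p = 47/173 = 0.271676; p^2 = 0.271676^2 = 0.073808
  p = 23/173 = 0.132948; p^2 = 0.132948^2 = 0.017675
sum(p^2) = 0.058940 + 0.061780 + 0.010826 + 0.073808 + 0.017675 = 0.223029
D = 1 - 0.223029 = 0.776971 ≈ 0.7770

0.7770


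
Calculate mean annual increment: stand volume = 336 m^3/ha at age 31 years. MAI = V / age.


MAI = 336 / 31 = 10.8387 ≈ 10.84 m^3/ha/yr

10.84 m^3/ha/yr


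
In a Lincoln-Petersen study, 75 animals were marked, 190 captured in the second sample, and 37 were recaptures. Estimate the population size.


N = M * C / R = 75 * 190 / 37 = 14250 / 37 = 385.14 ≈ 385

385 individuals


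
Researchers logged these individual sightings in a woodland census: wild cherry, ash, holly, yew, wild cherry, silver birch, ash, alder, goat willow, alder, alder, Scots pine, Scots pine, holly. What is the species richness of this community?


Total individuals logged = 14
Distinct species (count of individuals): wild cherry (2), ash (2), holly (2), yew (1), silver birch (1), alder (3), goat willow (1), Scots pine (2)
Species richness = number of distinct species = 8

8


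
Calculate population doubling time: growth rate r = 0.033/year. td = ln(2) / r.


td = ln(2) / 0.033 = 0.693147 / 0.033 = 21.0045 ≈ 21.0 years

21.0 years


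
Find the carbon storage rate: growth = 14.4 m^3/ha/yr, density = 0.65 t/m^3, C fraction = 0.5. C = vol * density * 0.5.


C = 14.4 * 0.65 * 0.5 = 4.68 t C/ha/yr

4.68 t C/ha/yr


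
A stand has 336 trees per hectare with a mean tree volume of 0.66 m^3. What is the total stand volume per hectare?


V_stand = 336 * 0.66 = 221.76 ≈ 221.8 m^3/ha

221.8 m^3/ha


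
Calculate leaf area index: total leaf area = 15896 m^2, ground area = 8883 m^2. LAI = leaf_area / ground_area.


LAI = 15896 / 8883 = 1.7895 ≈ 1.79

1.79


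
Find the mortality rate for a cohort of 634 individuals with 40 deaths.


Mortality rate = 40 / 634 = 0.063091 ≈ 0.0631

0.0631


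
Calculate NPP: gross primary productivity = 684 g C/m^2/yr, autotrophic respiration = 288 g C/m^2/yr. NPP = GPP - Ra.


NPP = GPP - Ra = 684 - 288 = 396 g C/m^2/yr

396 g C/m^2/yr


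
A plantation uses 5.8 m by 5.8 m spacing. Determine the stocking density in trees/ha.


N = 10000 / 5.8^2 = 10000 / 33.64 = 297.265 ≈ 297 trees/ha

297 trees/ha


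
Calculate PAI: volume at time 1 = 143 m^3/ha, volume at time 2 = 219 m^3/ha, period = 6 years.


PAI = (V2 - V1) / period = (219 - 143) / 6 = 76 / 6 = 12.6667 ≈ 12.67 m^3/ha/yr

12.67 m^3/ha/yr


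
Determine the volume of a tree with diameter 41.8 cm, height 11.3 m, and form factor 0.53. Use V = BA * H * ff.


(D/200)^2 = (41.8/200)^2 = 0.209^2 = 0.043681
BA = 3.141593 * 0.043681 = 0.137228 m^2
V = 0.137228 * 11.3 * 0.53 = 0.821858 ≈ 0.822 m^3

0.822 m^3


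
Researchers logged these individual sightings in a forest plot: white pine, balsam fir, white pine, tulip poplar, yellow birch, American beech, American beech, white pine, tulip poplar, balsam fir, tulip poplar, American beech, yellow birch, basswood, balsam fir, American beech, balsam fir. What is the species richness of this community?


Total individuals logged = 17
Distinct species (count of individuals): white pine (3), balsam fir (4), tulip poplar (3), yellow birch (2), American beech (4), basswood (1)
Species richness = number of distinct species = 6

6


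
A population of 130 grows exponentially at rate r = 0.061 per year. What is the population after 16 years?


r*t = 0.061 * 16 = 0.976
exp(0.976) = 2.65382
N = 130 * 2.65382 = 344.997 ≈ 345

345


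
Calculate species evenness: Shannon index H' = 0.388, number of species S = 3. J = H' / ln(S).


ln(3) = 1.09861
J = H' / ln(S) = 0.388 / 1.09861 = 0.353174 ≈ 0.3532

0.3532


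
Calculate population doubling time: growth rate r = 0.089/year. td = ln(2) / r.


td = ln(2) / 0.089 = 0.693147 / 0.089 = 7.78817 ≈ 7.8 years

7.8 years


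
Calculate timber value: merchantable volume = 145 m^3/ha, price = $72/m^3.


Value = 145 * 72 = $10440/ha

$10440/ha


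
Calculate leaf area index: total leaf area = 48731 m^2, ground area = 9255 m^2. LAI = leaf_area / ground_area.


LAI = 48731 / 9255 = 5.2654 ≈ 5.27

5.27


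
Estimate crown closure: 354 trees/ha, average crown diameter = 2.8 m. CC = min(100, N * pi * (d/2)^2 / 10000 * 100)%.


(d/2)^2 = (2.8/2)^2 = 1.4^2 = 1.96
Crown area = 3.141593 * 1.96 = 6.15752 m^2
N * area / 10000 * 100 = 354 * 6.15752 / 10000 * 100 = 21.7976
CC = min(100, 21.7976) = 21.7976 ≈ 21.8%

21.8%


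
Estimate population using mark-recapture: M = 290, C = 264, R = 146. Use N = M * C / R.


N = M * C / R = 290 * 264 / 146 = 76560 / 146 = 524.38 ≈ 524

524 individuals


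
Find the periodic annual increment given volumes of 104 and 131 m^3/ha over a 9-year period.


PAI = (V2 - V1) / period = (131 - 104) / 9 = 27 / 9 = 3.00 m^3/ha/yr

3.00 m^3/ha/yr


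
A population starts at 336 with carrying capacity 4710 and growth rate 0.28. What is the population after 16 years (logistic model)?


(K - N0)/N0 = (4710 - 336)/336 = 4374/336 = 13.0179
r*t = 0.28 * 16 = 4.48; exp(-4.48) = 0.0113334
13.0179 * 0.0113334 = 0.147537
1 + 0.147537 = 1.14754
N = 4710 / 1.14754 = 4104.43 ≈ 4104

4104


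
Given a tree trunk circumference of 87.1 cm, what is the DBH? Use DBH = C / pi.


DBH = C / pi = 87.1 / 3.141593 = 27.7248 ≈ 27.72 cm

27.72 cm


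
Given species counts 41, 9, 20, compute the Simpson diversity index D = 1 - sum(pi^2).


Total N = 41 + 9 + 20 = 70
Per-species terms:
  p = 41/70 = 0.585714; p^2 = 0.585714^2 = 0.343061
  p = 9/70 = 0.128571; p^2 = 0.128571^2 = 0.016531
  p = 20/70 = 0.285714; p^2 = 0.285714^2 = 0.081632
sum(p^2) = 0.343061 + 0.016531 + 0.081632 = 0.441224
D = 1 - 0.441224 = 0.558776 ≈ 0.5588

0.5588


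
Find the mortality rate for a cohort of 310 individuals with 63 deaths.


Mortality rate = 63 / 310 = 0.203226 ≈ 0.2032

0.2032


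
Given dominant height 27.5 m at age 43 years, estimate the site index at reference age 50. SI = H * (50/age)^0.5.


50/43 = 1.16279
(1.16279)^0.5 = 1.07833
SI = 27.5 * 1.07833 = 29.6541 ≈ 29.7 m

29.7 m


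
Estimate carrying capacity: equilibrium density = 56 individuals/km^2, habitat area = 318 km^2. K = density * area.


K = 56 * 318 = 17808 individuals

17808 individuals


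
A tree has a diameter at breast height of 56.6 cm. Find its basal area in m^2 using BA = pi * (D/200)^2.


D/200 = 56.6/200 = 0.283 m
(D/200)^2 = 0.283^2 = 0.080089
BA = 3.141593 * 0.080089 = 0.251607 ≈ 0.2516 m^2

0.2516 m^2


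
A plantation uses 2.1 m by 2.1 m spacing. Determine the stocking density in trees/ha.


N = 10000 / 2.1^2 = 10000 / 4.41 = 2267.57 ≈ 2268 trees/ha

2268 trees/ha


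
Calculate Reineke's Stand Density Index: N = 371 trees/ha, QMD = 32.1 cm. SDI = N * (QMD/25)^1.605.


QMD/25 = 32.1/25 = 1.284
(1.284)^1.605 = exp(1.605 * ln(1.284)) = exp(1.605 * 0.249980) = exp(0.401218) = 1.49364
SDI = 371 * 1.49364 = 554.140 ≈ 554

554


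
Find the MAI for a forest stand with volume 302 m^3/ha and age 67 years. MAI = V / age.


MAI = 302 / 67 = 4.5075 ≈ 4.51 m^3/ha/yr

4.51 m^3/ha/yr


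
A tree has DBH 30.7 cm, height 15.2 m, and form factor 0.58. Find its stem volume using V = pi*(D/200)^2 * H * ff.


(D/200)^2 = (30.7/200)^2 = 0.1535^2 = 0.02356225
BA = 3.141593 * 0.02356225 = 0.0740230 m^2
V = 0.0740230 * 15.2 * 0.58 = 0.652587 ≈ 0.653 m^3

0.653 m^3


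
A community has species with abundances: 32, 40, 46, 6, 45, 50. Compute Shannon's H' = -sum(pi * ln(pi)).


Total N = 32 + 40 + 46 + 6 + 45 + 50 = 219
Per-species terms:
  p = 32/219 = 0.146119; ln(p) = -1.923334; p*ln(p) = 0.146119 * (-1.923334) = -0.281036
  p = 40/219 = 0.182648; ln(p) = -1.700194; p*ln(p) = 0.182648 * (-1.700194) = -0.310537
  p = 46/219 = 0.210046; ln(p) = -1.560429; p*ln(p) = 0.210046 * (-1.560429) = -0.327762
  p = 6/219 = 0.027397; ln(p) = -3.597322; p*ln(p) = 0.027397 * (-3.597322) = -0.098556
  p = 45/219 = 0.205479; ln(p) = -1.582411; p*ln(p) = 0.205479 * (-1.582411) = -0.325152
  p = 50/219 = 0.228311; ln(p) = -1.477047; p*ln(p) = 0.228311 * (-1.477047) = -0.337226
sum(p*ln(p)) = (-0.281036) + (-0.310537) + (-0.327762) + (-0.098556) + (-0.325152) + (-0.337226) = -1.680269
H' = -(-1.680269) = 1.680269 ≈ 1.6803

1.6803


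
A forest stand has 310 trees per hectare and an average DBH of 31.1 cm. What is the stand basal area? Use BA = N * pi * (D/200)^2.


(D/200)^2 = (31.1/200)^2 = 0.1555^2 = 0.02418025
Individual BA = 3.141593 * 0.02418025 = 0.0759645 m^2
Stand BA = 310 * 0.0759645 = 23.5490 ≈ 23.55 m^2/ha

23.55 m^2/ha


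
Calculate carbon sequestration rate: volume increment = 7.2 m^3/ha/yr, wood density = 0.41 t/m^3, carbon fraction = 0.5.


C = 7.2 * 0.41 * 0.5 = 1.476 ≈ 1.48 t C/ha/yr

1.48 t C/ha/yr


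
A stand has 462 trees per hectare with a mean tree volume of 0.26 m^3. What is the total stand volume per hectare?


V_stand = 462 * 0.26 = 120.12 ≈ 120.1 m^3/ha

120.1 m^3/ha


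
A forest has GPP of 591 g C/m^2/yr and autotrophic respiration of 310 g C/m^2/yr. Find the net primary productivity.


NPP = GPP - Ra = 591 - 310 = 281 g C/m^2/yr

281 g C/m^2/yr


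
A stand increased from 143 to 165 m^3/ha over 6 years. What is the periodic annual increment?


PAI = (V2 - V1) / period = (165 - 143) / 6 = 22 / 6 = 3.6667 ≈ 3.67 m^3/ha/yr

3.67 m^3/ha/yr


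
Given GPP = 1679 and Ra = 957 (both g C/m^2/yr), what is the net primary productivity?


NPP = GPP - Ra = 1679 - 957 = 722 g C/m^2/yr

722 g C/m^2/yr


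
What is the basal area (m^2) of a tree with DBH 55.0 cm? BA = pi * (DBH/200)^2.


D/200 = 55.0/200 = 0.275 m
(D/200)^2 = 0.275^2 = 0.075625
BA = 3.141593 * 0.075625 = 0.237583 ≈ 0.2376 m^2

0.2376 m^2


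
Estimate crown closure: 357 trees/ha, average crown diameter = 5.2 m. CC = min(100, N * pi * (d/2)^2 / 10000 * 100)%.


(d/2)^2 = (5.2/2)^2 = 2.6^2 = 6.76
Crown area = 3.141593 * 6.76 = 21.2372 m^2
N * area / 10000 * 100 = 357 * 21.2372 / 10000 * 100 = 75.8168
CC = min(100, 75.8168) = 75.8168 ≈ 75.8%

75.8%


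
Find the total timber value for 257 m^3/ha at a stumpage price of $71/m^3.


Value = 257 * 71 = $18247/ha

$18247/ha


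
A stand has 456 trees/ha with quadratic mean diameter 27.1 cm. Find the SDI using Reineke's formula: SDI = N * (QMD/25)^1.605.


QMD/25 = 27.1/25 = 1.084
(1.084)^1.605 = exp(1.605 * ln(1.084)) = exp(1.605 * 0.0806579) = exp(0.129456) = 1.13821
SDI = 456 * 1.13821 = 519.024 ≈ 519

519


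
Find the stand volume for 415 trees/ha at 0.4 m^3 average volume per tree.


V_stand = 415 * 0.4 = 166.0 m^3/ha

166.0 m^3/ha


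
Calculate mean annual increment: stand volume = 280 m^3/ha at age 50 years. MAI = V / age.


MAI = 280 / 50 = 5.60 m^3/ha/yr

5.60 m^3/ha/yr


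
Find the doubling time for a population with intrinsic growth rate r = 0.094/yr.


td = ln(2) / 0.094 = 0.693147 / 0.094 = 7.37390 ≈ 7.4 years

7.4 years


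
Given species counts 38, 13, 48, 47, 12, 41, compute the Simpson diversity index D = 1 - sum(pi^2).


Total N = 38 + 13 + 48 + 47 + 12 + 41 = 199
Per-species terms:
  p = 38/199 = 0.190955; p^2 = 0.190955^2 = 0.036464
  p = 13/199 = 0.065327; p^2 = 0.065327^2 = 0.004268
  p = 48/199 = 0.241206; p^2 = 0.241206^2 = 0.058180
  p = 47/199 = 0.236181; p^2 = 0.236181^2 = 0.055781
  p = 12/199 = 0.060302; p^2 = 0.060302^2 = 0.003636
  p = 41/199 = 0.206030; p^2 = 0.206030^2 = 0.042448
sum(p^2) = 0.036464 + 0.004268 + 0.058180 + 0.055781 + 0.003636 + 0.042448 = 0.200777
D = 1 - 0.200777 = 0.799223 ≈ 0.7992

0.7992


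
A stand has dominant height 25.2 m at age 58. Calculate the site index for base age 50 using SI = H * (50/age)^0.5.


50/58 = 0.862069
(0.862069)^0.5 = 0.928477
SI = 25.2 * 0.928477 = 23.3976 ≈ 23.4 m

23.4 m


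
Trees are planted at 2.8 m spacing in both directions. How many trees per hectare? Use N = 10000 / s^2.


N = 10000 / 2.8^2 = 10000 / 7.84 = 1275.51 ≈ 1276 trees/ha

1276 trees/ha


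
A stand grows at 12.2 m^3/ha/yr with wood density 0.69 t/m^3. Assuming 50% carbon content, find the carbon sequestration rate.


C = 12.2 * 0.69 * 0.5 = 4.209 ≈ 4.21 t C/ha/yr

4.21 t C/ha/yr


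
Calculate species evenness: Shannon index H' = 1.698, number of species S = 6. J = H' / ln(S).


ln(6) = 1.79176
J = H' / ln(S) = 1.698 / 1.79176 = 0.947672 ≈ 0.9477

0.9477


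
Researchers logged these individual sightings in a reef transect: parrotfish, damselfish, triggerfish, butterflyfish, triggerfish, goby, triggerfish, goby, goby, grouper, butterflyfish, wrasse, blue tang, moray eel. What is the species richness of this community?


Total individuals logged = 14
Distinct species (count of individuals): parrotfish (1), damselfish (1), triggerfish (3), butterflyfish (2), goby (3), grouper (1), wrasse (1), blue tang (1), moray eel (1)
Species richness = number of distinct species = 9

9


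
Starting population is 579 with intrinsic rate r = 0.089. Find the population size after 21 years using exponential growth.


r*t = 0.089 * 21 = 1.869
exp(1.869) = 6.48181
N = 579 * 6.48181 = 3752.97 ≈ 3753

3753


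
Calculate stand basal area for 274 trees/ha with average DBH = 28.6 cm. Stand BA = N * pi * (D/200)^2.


(D/200)^2 = (28.6/200)^2 = 0.143^2 = 0.020449
Individual BA = 3.141593 * 0.020449 = 0.0642424 m^2
Stand BA = 274 * 0.0642424 = 17.6024 ≈ 17.60 m^2/ha

17.60 m^2/ha


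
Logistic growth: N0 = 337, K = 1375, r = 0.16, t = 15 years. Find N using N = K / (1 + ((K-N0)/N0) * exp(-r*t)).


(K - N0)/N0 = (1375 - 337)/337 = 1038/337 = 3.08012
r*t = 0.16 * 15 = 2.4; exp(-2.4) = 0.0907180
3.08012 * 0.0907180 = 0.279422
1 + 0.279422 = 1.27942
N = 1375 / 1.27942 = 1074.71 ≈ 1075

1075


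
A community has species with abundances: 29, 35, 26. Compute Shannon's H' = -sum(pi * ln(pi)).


Total N = 29 + 35 + 26 = 90
Per-species terms:
  p = 29/90 = 0.322222; ln(p) = -1.132515; p*ln(p) = 0.322222 * (-1.132515) = -0.364921
  p = 35/90 = 0.388889; ln(p) = -0.944461; p*ln(p) = 0.388889 * (-0.944461) = -0.367290
  p = 26/90 = 0.288889; ln(p) = -1.241713; p*ln(p) = 0.288889 * (-1.241713) = -0.358717
sum(p*ln(p)) = (-0.364921) + (-0.367290) + (-0.358717) = -1.090928
H' = -(-1.090928) = 1.090928 ≈ 1.0909

1.0909


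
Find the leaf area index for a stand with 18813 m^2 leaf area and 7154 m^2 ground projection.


LAI = 18813 / 7154 = 2.6297 ≈ 2.63

2.63


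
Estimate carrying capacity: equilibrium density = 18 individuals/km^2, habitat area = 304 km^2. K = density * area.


K = 18 * 304 = 5472 individuals

5472 individuals


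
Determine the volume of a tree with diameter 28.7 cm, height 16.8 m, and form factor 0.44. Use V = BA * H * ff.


(D/200)^2 = (28.7/200)^2 = 0.1435^2 = 0.02059225
BA = 3.141593 * 0.02059225 = 0.0646925 m^2
V = 0.0646925 * 16.8 * 0.44 = 0.478207 ≈ 0.478 m^3

0.478 m^3


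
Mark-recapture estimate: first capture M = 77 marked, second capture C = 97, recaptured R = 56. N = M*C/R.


N = M * C / R = 77 * 97 / 56 = 7469 / 56 = 133.38 ≈ 133

133 individuals


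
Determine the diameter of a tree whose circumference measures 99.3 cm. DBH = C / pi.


DBH = C / pi = 99.3 / 3.141593 = 31.6082 ≈ 31.61 cm

31.61 cm


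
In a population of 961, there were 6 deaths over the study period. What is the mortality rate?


Mortality rate = 6 / 961 = 0.006243 ≈ 0.0062

0.0062


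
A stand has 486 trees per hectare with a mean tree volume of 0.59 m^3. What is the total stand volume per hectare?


V_stand = 486 * 0.59 = 286.74 ≈ 286.7 m^3/ha

286.7 m^3/ha


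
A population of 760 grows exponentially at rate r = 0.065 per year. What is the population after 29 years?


r*t = 0.065 * 29 = 1.885
exp(1.885) = 6.58635
N = 760 * 6.58635 = 5005.63 ≈ 5006

5006


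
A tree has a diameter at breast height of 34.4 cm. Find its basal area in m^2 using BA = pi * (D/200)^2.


D/200 = 34.4/200 = 0.172 m
(D/200)^2 = 0.172^2 = 0.029584
BA = 3.141593 * 0.029584 = 0.0929409 ≈ 0.0929 m^2

0.0929 m^2


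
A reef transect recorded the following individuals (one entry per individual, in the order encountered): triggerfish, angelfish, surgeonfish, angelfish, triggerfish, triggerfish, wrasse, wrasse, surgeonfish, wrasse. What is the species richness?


Total individuals logged = 10
Distinct species (count of individuals): triggerfish (3), angelfish (2), surgeonfish (2), wrasse (3)
Species richness = number of distinct species = 4

4


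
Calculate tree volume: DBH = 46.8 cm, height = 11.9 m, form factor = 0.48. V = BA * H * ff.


(D/200)^2 = (46.8/200)^2 = 0.234^2 = 0.054756
BA = 3.141593 * 0.054756 = 0.172021 m^2
V = 0.172021 * 11.9 * 0.48 = 0.982584 ≈ 0.983 m^3

0.983 m^3


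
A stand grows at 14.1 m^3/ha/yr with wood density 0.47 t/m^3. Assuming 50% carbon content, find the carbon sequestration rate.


C = 14.1 * 0.47 * 0.5 = 3.3135 ≈ 3.31 t C/ha/yr

3.31 t C/ha/yr


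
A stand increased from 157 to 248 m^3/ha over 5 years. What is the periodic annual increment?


PAI = (V2 - V1) / period = (248 - 157) / 5 = 91 / 5 = 18.20 m^3/ha/yr

18.20 m^3/ha/yr


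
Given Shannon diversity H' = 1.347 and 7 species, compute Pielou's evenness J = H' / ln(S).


ln(7) = 1.94591
J = H' / ln(S) = 1.347 / 1.94591 = 0.692221 ≈ 0.6922

0.6922


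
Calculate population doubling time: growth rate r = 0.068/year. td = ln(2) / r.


td = ln(2) / 0.068 = 0.693147 / 0.068 = 10.1933 ≈ 10.2 years

10.2 years


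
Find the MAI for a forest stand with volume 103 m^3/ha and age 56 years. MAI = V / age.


MAI = 103 / 56 = 1.8393 ≈ 1.84 m^3/ha/yr

1.84 m^3/ha/yr


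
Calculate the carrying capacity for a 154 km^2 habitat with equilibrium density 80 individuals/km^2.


K = 80 * 154 = 12320 individuals

12320 individuals


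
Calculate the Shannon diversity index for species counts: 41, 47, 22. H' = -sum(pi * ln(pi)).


Total N = 41 + 47 + 22 = 110
Per-species terms:
  p = 41/110 = 0.372727; ln(p) = -0.986909; p*ln(p) = 0.372727 * (-0.986909) = -0.367848
  p = 47/110 = 0.427273; ln(p) = -0.850332; p*ln(p) = 0.427273 * (-0.850332) = -0.363324
  p = 22/110 = 0.200000; ln(p) = -1.609438; p*ln(p) = 0.200000 * (-1.609438) = -0.321888
sum(p*ln(p)) = (-0.367848) + (-0.363324) + (-0.321888) = -1.053060
H' = -(-1.053060) = 1.053060 ≈ 1.0531

1.0531


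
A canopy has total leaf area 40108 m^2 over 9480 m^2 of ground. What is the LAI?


LAI = 40108 / 9480 = 4.2308 ≈ 4.23

4.23


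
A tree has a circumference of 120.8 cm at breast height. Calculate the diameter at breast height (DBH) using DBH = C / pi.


DBH = C / pi = 120.8 / 3.141593 = 38.4518 ≈ 38.45 cm

38.45 cm


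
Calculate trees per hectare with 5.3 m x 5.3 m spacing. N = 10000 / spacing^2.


N = 10000 / 5.3^2 = 10000 / 28.09 = 355.999 ≈ 356 trees/ha

356 trees/ha


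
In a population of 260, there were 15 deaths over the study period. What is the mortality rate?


Mortality rate = 15 / 260 = 0.057692 ≈ 0.0577

0.0577


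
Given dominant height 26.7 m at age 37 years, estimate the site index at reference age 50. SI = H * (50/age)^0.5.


50/37 = 1.35135
(1.35135)^0.5 = 1.16248
SI = 26.7 * 1.16248 = 31.0382 ≈ 31.0 m

31.0 m


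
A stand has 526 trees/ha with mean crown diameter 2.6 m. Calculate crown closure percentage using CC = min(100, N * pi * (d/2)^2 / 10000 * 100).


(d/2)^2 = (2.6/2)^2 = 1.3^2 = 1.69
Crown area = 3.141593 * 1.69 = 5.30929 m^2
N * area / 10000 * 100 = 526 * 5.30929 / 10000 * 100 = 27.9269
CC = min(100, 27.9269) = 27.9269 ≈ 27.9%

27.9%


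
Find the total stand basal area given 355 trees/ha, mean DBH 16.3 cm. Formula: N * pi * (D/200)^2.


(D/200)^2 = (16.3/200)^2 = 0.0815^2 = 0.00664225
Individual BA = 3.141593 * 0.00664225 = 0.0208672 m^2
Stand BA = 355 * 0.0208672 = 7.40786 ≈ 7.41 m^2/ha

7.41 m^2/ha


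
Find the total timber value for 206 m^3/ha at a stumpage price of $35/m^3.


Value = 206 * 35 = $7210/ha

$7210/ha


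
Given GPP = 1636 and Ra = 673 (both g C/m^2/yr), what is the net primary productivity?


NPP = GPP - Ra = 1636 - 673 = 963 g C/m^2/yr

963 g C/m^2/yr


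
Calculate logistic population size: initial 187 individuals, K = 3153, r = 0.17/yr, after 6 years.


(K - N0)/N0 = (3153 - 187)/187 = 2966/187 = 15.8610
r*t = 0.17 * 6 = 1.02; exp(-1.02) = 0.360595
15.8610 * 0.360595 = 5.71940
1 + 5.71940 = 6.71940
N = 3153 / 6.71940 = 469.238 ≈ 469

469


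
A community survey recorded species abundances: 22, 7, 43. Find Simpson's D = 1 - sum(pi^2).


Total N = 22 + 7 + 43 = 72
Per-species terms:
  p = 22/72 = 0.305556; p^2 = 0.305556^2 = 0.093364
  p = 7/72 = 0.097222; p^2 = 0.097222^2 = 0.009452
  p = 43/72 = 0.597222; p^2 = 0.597222^2 = 0.356674
sum(p^2) = 0.093364 + 0.009452 + 0.356674 = 0.459490
D = 1 - 0.459490 = 0.540510 ≈ 0.5405

0.5405


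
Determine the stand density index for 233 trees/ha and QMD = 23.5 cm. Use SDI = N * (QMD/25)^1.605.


QMD/25 = 23.5/25 = 0.94
(0.94)^1.605 = exp(1.605 * ln(0.94)) = exp(1.605 * (-0.0618754)) = exp(-0.0993100) = 0.905462
SDI = 233 * 0.905462 = 210.973 ≈ 211

211


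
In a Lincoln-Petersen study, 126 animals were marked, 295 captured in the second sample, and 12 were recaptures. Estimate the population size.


N = M * C / R = 126 * 295 / 12 = 37170 / 12 = 3097.50 ≈ 3098

3098 individuals


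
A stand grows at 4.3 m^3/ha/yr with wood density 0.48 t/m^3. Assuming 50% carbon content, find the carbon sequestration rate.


C = 4.3 * 0.48 * 0.5 = 1.032 ≈ 1.03 t C/ha/yr

1.03 t C/ha/yr


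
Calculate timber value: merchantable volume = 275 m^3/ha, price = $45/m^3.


Value = 275 * 45 = $12375/ha

$12375/ha


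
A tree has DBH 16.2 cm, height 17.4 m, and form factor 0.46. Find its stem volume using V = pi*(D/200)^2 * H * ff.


(D/200)^2 = (16.2/200)^2 = 0.081^2 = 0.006561
BA = 3.141593 * 0.006561 = 0.0206120 m^2
V = 0.0206120 * 17.4 * 0.46 = 0.164978 ≈ 0.165 m^3

0.165 m^3


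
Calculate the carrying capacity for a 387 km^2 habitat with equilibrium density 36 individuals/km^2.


K = 36 * 387 = 13932 individuals

13932 individuals


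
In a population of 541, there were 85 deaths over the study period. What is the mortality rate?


Mortality rate = 85 / 541 = 0.157116 ≈ 0.1571

0.1571


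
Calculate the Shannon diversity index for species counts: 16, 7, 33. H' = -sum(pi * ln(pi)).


Total N = 16 + 7 + 33 = 56
Per-species terms:
  p = 16/56 = 0.285714; ln(p) = -1.252764; p*ln(p) = 0.285714 * (-1.252764) = -0.357932
  p = 7/56 = 0.125000; ln(p) = -2.079442; p*ln(p) = 0.125000 * (-2.079442) = -0.259930
  p = 33/56 = 0.589286; ln(p) = -0.528844; p*ln(p) = 0.589286 * (-0.528844) = -0.311640
sum(p*ln(p)) = (-0.357932) + (-0.259930) + (-0.311640) = -0.929502
H' = -(-0.929502) = 0.929502 ≈ 0.9295

0.9295


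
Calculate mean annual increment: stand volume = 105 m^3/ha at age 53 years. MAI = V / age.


MAI = 105 / 53 = 1.9811 ≈ 1.98 m^3/ha/yr

1.98 m^3/ha/yr


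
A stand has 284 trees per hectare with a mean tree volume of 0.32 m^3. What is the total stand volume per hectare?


V_stand = 284 * 0.32 = 90.88 ≈ 90.9 m^3/ha

90.9 m^3/ha


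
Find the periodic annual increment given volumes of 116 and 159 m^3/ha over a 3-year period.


PAI = (V2 - V1) / period = (159 - 116) / 3 = 43 / 3 = 14.3333 ≈ 14.33 m^3/ha/yr

14.33 m^3/ha/yr


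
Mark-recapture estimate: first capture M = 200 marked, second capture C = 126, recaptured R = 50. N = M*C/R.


N = M * C / R = 200 * 126 / 50 = 25200 / 50 = 504

504 individuals


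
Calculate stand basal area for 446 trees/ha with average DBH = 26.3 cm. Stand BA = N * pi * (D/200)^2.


(D/200)^2 = (26.3/200)^2 = 0.1315^2 = 0.01729225
Individual BA = 3.141593 * 0.01729225 = 0.0543252 m^2
Stand BA = 446 * 0.0543252 = 24.2290 ≈ 24.23 m^2/ha

24.23 m^2/ha


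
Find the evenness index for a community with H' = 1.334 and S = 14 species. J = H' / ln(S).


ln(14) = 2.63906
J = H' / ln(S) = 1.334 / 2.63906 = 0.505483 ≈ 0.5055

0.5055


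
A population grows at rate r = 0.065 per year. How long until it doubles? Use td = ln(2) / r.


td = ln(2) / 0.065 = 0.693147 / 0.065 = 10.6638 ≈ 10.7 years

10.7 years


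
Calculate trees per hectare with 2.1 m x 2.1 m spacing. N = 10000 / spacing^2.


N = 10000 / 2.1^2 = 10000 / 4.41 = 2267.57 ≈ 2268 trees/ha

2268 trees/ha


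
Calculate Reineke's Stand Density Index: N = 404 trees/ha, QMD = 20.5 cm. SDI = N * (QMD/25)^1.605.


QMD/25 = 20.5/25 = 0.82
(0.82)^1.605 = exp(1.605 * ln(0.82)) = exp(1.605 * (-0.198451)) = exp(-0.318514) = 0.727229
SDI = 404 * 0.727229 = 293.801 ≈ 294

294


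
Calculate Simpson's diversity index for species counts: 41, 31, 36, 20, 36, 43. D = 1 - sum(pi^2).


Total N = 41 + 31 + 36 + 20 + 36 + 43 = 207
Per-species terms:
  p = 41/207 = 0.198068; p^2 = 0.198068^2 = 0.039231
  p = 31/207 = 0.149758; p^2 = 0.149758^2 = 0.022427
  p = 36/207 = 0.173913; p^2 = 0.173913^2 = 0.030246
  p = 20/207 = 0.096618; p^2 = 0.096618^2 = 0.009335
  p = 36/207 = 0.173913; p^2 = 0.173913^2 = 0.030246
  p = 43/207 = 0.207729; p^2 = 0.207729^2 = 0.043151
sum(p^2) = 0.039231 + 0.022427 + 0.030246 + 0.009335 + 0.030246 + 0.043151 = 0.174636
D = 1 - 0.174636 = 0.825364 ≈ 0.8254

0.8254


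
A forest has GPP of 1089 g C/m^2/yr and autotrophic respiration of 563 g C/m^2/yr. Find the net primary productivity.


NPP = GPP - Ra = 1089 - 563 = 526 g C/m^2/yr

526 g C/m^2/yr


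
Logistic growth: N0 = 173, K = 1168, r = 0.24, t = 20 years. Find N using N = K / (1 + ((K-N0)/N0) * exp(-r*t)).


(K - N0)/N0 = (1168 - 173)/173 = 995/173 = 5.75145
r*t = 0.24 * 20 = 4.8; exp(-4.8) = 0.00822975
5.75145 * 0.00822975 = 0.0473330
1 + 0.0473330 = 1.04733
N = 1168 / 1.04733 = 1115.22 ≈ 1115

1115


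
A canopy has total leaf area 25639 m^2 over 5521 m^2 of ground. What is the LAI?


LAI = 25639 / 5521 = 4.6439 ≈ 4.64

4.64


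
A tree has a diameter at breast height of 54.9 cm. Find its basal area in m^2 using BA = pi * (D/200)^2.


D/200 = 54.9/200 = 0.2745 m
(D/200)^2 = 0.2745^2 = 0.07535025
BA = 3.141593 * 0.07535025 = 0.236720 ≈ 0.2367 m^2

0.2367 m^2


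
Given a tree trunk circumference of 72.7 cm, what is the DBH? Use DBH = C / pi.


DBH = C / pi = 72.7 / 3.141593 = 23.1411 ≈ 23.14 cm

23.14 cm


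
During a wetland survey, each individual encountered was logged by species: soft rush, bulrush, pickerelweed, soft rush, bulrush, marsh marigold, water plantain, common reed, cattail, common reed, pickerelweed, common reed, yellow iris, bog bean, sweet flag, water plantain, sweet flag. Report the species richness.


Total individuals logged = 17
Distinct species (count of individuals): soft rush (2), bulrush (2), pickerelweed (2), marsh marigold (1), water plantain (2), common reed (3), cattail (1), yellow iris (1), bog bean (1), sweet flag (2)
Species richness = number of distinct species = 10

10


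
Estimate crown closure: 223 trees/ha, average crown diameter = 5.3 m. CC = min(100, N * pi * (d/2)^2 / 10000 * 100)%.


(d/2)^2 = (5.3/2)^2 = 2.65^2 = 7.0225
Crown area = 3.141593 * 7.0225 = 22.0618 m^2
N * area / 10000 * 100 = 223 * 22.0618 / 10000 * 100 = 49.1978
CC = min(100, 49.1978) = 49.1978 ≈ 49.2%

49.2%


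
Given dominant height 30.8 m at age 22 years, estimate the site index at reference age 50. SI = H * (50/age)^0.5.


50/22 = 2.27273
(2.27273)^0.5 = 1.50756
SI = 30.8 * 1.50756 = 46.4328 ≈ 46.4 m

46.4 m


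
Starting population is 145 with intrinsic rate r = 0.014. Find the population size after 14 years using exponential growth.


r*t = 0.014 * 14 = 0.196
exp(0.196) = 1.21653
N = 145 * 1.21653 = 176.397 ≈ 176

176


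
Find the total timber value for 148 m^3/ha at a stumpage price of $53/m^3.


Value = 148 * 53 = $7844/ha

$7844/ha


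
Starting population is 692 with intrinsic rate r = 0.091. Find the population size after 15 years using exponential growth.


r*t = 0.091 * 15 = 1.365
exp(1.365) = 3.91572
N = 692 * 3.91572 = 2709.68 ≈ 2710

2710


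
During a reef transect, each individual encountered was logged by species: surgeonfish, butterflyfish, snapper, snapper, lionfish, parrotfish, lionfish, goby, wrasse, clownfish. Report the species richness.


Total individuals logged = 10
Distinct species (count of individuals): surgeonfish (1), butterflyfish (1), snapper (2), lionfish (2), parrotfish (1), goby (1), wrasse (1), clownfish (1)
Species richness = number of distinct species = 8

8


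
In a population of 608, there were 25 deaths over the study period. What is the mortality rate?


Mortality rate = 25 / 608 = 0.041118 ≈ 0.0411

0.0411


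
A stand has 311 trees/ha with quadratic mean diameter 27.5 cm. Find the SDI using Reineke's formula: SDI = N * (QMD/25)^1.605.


QMD/25 = 27.5/25 = 1.1
(1.1)^1.605 = exp(1.605 * ln(1.1)) = exp(1.605 * 0.0953102) = exp(0.152973) = 1.16529
SDI = 311 * 1.16529 = 362.405 ≈ 362

362


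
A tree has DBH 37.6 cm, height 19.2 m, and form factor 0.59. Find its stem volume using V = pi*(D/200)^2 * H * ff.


(D/200)^2 = (37.6/200)^2 = 0.188^2 = 0.035344
BA = 3.141593 * 0.035344 = 0.111036 m^2
V = 0.111036 * 19.2 * 0.59 = 1.25782 ≈ 1.258 m^3

1.258 m^3


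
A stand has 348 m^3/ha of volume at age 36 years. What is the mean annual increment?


MAI = 348 / 36 = 9.6667 ≈ 9.67 m^3/ha/yr

9.67 m^3/ha/yr


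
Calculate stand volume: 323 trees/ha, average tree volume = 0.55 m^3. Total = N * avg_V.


V_stand = 323 * 0.55 = 177.65 ≈ 177.7 m^3/ha

177.7 m^3/ha


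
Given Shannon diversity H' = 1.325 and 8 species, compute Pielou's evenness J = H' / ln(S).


ln(8) = 2.07944
J = H' / ln(S) = 1.325 / 2.07944 = 0.637191 ≈ 0.6372

0.6372


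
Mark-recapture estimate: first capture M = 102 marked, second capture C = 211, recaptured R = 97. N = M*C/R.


N = M * C / R = 102 * 211 / 97 = 21522 / 97 = 221.88 ≈ 222

222 individuals


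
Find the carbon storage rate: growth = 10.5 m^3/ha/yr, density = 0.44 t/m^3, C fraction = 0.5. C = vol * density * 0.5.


C = 10.5 * 0.44 * 0.5 = 2.31 t C/ha/yr

2.31 t C/ha/yr


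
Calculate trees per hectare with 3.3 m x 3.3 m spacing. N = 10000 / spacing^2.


N = 10000 / 3.3^2 = 10000 / 10.89 = 918.274 ≈ 918 trees/ha

918 trees/ha


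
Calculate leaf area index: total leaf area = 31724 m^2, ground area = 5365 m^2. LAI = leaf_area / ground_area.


LAI = 31724 / 5365 = 5.9131 ≈ 5.91

5.91


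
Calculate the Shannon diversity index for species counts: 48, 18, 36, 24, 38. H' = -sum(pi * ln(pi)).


Total N = 48 + 18 + 36 + 24 + 38 = 164
Per-species terms:
  p = 48/164 = 0.292683; ln(p) = -1.228665; p*ln(p) = 0.292683 * (-1.228665) = -0.359609
  p = 18/164 = 0.109756; ln(p) = -2.209496; p*ln(p) = 0.109756 * (-2.209496) = -0.242505
  p = 36/164 = 0.219512; ln(p) = -1.516348; p*ln(p) = 0.219512 * (-1.516348) = -0.332857
  p = 24/164 = 0.146341; ln(p) = -1.921816; p*ln(p) = 0.146341 * (-1.921816) = -0.281240
  p = 38/164 = 0.231707; ln(p) = -1.462282; p*ln(p) = 0.231707 * (-1.462282) = -0.338821
sum(p*ln(p)) = (-0.359609) + (-0.242505) + (-0.332857) + (-0.281240) + (-0.338821) = -1.555032
H' = -(-1.555032) = 1.555032 ≈ 1.5550

1.5550


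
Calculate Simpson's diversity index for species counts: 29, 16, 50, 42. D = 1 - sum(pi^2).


Total N = 29 + 16 + 50 + 42 = 137
Per-species terms:
  p = 29/137 = 0.211679; p^2 = 0.211679^2 = 0.044808
  p = 16/137 = 0.116788; p^2 = 0.116788^2 = 0.013639
  p = 50/137 = 0.364964; p^2 = 0.364964^2 = 0.133199
  p = 42/137 = 0.306569; p^2 = 0.306569^2 = 0.093985
sum(p^2) = 0.044808 + 0.013639 + 0.133199 + 0.093985 = 0.285631
D = 1 - 0.285631 = 0.714369 ≈ 0.7144

0.7144


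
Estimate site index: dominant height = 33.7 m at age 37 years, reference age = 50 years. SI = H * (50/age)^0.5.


50/37 = 1.35135
(1.35135)^0.5 = 1.16248
SI = 33.7 * 1.16248 = 39.1756 ≈ 39.2 m

39.2 m


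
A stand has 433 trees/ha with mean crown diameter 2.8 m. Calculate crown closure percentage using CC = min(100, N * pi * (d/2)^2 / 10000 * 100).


(d/2)^2 = (2.8/2)^2 = 1.4^2 = 1.96
Crown area = 3.141593 * 1.96 = 6.15752 m^2
N * area / 10000 * 100 = 433 * 6.15752 / 10000 * 100 = 26.6621
CC = min(100, 26.6621) = 26.6621 ≈ 26.7%

26.7%


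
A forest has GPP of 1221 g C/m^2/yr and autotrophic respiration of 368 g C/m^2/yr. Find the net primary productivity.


NPP = GPP - Ra = 1221 - 368 = 853 g C/m^2/yr

853 g C/m^2/yr


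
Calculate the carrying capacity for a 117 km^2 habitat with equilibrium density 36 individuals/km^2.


K = 36 * 117 = 4212 individuals

4212 individuals


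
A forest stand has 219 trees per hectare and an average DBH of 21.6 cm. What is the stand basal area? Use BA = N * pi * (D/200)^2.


(D/200)^2 = (21.6/200)^2 = 0.108^2 = 0.011664
Individual BA = 3.141593 * 0.011664 = 0.0366435 m^2
Stand BA = 219 * 0.0366435 = 8.02493 ≈ 8.02 m^2/ha

8.02 m^2/ha
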